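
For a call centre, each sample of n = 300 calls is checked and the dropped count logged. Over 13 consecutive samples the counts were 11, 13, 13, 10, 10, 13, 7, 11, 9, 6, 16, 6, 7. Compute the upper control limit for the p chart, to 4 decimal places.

0.0652

p̄ = Σdᵢ / (k·n) = 132 / (13 × 300) = 0.03385
UCL = p̄ + 3·√(p̄(1−p̄)/n) = 0.03385 + 3 × √(0.03385×0.96615/300) = 0.03385 + 3 × 0.01044 = 0.06517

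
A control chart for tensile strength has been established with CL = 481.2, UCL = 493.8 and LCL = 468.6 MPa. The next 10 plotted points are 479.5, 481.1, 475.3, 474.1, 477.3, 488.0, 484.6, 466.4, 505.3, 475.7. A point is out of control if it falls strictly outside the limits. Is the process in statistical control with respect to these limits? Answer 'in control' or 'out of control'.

Compare each point to [468.6, 493.8]: sample 8 = 466.4 < LCL; sample 9 = 505.3 > UCL.

out of control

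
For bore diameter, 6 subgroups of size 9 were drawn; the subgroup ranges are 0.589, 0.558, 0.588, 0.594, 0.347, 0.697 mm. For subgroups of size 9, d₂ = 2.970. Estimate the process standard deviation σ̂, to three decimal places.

0.189

R̄ = (0.589 + 0.558 + 0.588 + 0.594 + 0.347 + 0.697) / 6 = 0.5622
σ̂ = R̄ / d₂ = 0.5622 / 2.970 = 0.1893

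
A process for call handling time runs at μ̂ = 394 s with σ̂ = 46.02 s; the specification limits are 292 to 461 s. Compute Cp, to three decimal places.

0.612

Cp = (USL − LSL) / (6σ̂) = (461 − 292) / (6 × 46.02) = 169.0000 / 276.1200 = 0.6121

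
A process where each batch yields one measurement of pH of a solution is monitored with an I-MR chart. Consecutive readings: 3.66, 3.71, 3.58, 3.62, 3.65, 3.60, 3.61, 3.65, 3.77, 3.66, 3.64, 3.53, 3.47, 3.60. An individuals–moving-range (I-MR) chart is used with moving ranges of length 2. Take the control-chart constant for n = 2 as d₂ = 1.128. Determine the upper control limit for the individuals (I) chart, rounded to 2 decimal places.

3.81

X̄ = (3.66 + 3.71 + 3.58 + 3.62 + 3.65 + 3.60 + 3.61 + 3.65 + 3.77 + 3.66 + 3.64 + 3.53 + 3.47 + 3.60) / 14 = 3.6250
Moving ranges: 0.05, 0.13, 0.04, 0.03, 0.05, 0.01, 0.04, 0.12, 0.11, 0.02, 0.11, 0.06, 0.13; M̄R̄ = 0.9000 / 13 = 0.0692
UCL = X̄ + 3·M̄R̄/d₂ = 3.6250 + 3 × 0.0692 / 1.128 = 3.8091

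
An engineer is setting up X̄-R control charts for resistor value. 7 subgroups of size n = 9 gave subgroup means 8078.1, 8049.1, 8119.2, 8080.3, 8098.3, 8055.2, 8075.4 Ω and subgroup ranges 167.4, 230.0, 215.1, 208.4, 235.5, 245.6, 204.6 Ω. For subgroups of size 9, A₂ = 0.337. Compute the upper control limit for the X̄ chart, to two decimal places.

8151.90

X̄̄ = (8078.1 + 8049.1 + 8119.2 + 8080.3 + 8098.3 + 8055.2 + 8075.4) / 7 = 56555.6000 / 7 = 8079.3714
R̄ = (167.4 + 230.0 + 215.1 + 208.4 + 235.5 + 245.6 + 204.6) / 7 = 1506.6000 / 7 = 215.2286
UCL = X̄̄ + A₂·R̄ = 8079.3714 + 0.337 × 215.2286 = 8151.9035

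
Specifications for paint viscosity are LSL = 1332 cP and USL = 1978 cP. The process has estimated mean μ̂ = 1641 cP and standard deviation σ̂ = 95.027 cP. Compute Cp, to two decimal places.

1.13

Cp = (USL − LSL) / (6σ̂) = (1978 − 1332) / (6 × 95.027) = 646.0000 / 570.1620 = 1.1330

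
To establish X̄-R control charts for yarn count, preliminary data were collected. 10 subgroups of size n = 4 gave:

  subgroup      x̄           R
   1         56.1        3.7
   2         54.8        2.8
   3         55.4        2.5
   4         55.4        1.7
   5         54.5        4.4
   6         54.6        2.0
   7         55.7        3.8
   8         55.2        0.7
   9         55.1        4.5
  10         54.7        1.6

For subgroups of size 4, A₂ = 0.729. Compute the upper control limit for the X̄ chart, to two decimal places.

X̄̄ = (56.1 + 54.8 + 55.4 + 55.4 + 54.5 + 54.6 + 55.7 + 55.2 + 55.1 + 54.7) / 10 = 551.5000 / 10 = 55.1500
R̄ = (3.7 + 2.8 + 2.5 + 1.7 + 4.4 + 2.0 + 3.8 + 0.7 + 4.5 + 1.6) / 10 = 27.7000 / 10 = 2.7700
UCL = X̄̄ + A₂·R̄ = 55.1500 + 0.729 × 2.7700 = 57.1693

57.17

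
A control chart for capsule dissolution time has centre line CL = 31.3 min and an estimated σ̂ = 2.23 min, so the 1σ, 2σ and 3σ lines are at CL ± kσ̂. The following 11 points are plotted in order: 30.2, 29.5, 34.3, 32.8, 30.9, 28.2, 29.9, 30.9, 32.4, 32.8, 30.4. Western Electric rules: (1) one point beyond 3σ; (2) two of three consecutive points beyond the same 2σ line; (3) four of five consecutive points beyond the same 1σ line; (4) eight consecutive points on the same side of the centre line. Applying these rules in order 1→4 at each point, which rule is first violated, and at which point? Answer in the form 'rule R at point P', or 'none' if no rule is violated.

Zone of each point (C = within 1σ̂, B = 1σ̂–2σ̂, A = 2σ̂–3σ̂, * = beyond 3σ̂; sign = side of CL): 1:-C, 2:-C, 3:+B, 4:+C, 5:-C, 6:-B, 7:-C, 8:-C, 9:+C, 10:+C, 11:-C
No rule fires across all 11 points.

none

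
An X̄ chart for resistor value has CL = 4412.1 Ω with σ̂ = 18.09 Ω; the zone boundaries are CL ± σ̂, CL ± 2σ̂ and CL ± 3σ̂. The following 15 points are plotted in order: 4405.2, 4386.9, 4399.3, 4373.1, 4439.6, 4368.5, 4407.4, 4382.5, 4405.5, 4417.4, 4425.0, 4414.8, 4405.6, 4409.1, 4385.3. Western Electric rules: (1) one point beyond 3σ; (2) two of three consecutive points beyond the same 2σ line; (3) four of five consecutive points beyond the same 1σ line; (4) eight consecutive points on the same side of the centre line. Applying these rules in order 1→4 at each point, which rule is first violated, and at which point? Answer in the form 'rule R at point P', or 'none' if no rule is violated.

Zone of each point (C = within 1σ̂, B = 1σ̂–2σ̂, A = 2σ̂–3σ̂, * = beyond 3σ̂; sign = side of CL): 1:-C, 2:-B, 3:-C, 4:-A, 5:+B, 6:-A, 7:-C, 8:-B, 9:-C, 10:+C, 11:+C, 12:+C, 13:-C, 14:-C, 15:-B
Rule 2 (two of three consecutive points beyond the same 2σ limit) is satisfied at point 6.

rule 2 at point 6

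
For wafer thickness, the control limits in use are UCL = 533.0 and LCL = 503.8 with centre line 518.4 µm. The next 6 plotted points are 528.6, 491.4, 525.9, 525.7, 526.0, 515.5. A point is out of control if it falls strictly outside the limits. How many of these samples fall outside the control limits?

Compare each point to [503.8, 533.0]: sample 2 = 491.4 < LCL.

1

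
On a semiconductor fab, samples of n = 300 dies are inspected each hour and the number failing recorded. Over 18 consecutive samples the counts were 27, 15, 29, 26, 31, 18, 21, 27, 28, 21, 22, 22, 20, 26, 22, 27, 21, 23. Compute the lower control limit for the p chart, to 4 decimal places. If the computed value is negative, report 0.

p̄ = Σdᵢ / (k·n) = 426 / (18 × 300) = 0.07889
LCL = p̄ − 3·√(p̄(1−p̄)/n) = 0.07889 − 3 × 0.01556 = 0.03220

0.0322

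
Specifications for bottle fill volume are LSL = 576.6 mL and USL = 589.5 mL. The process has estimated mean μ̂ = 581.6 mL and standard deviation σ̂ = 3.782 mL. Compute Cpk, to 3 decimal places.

Cpu = (USL − μ̂) / (3σ̂) = (589.5 − 581.6) / (3 × 3.782) = 0.6963; Cpl = (μ̂ − LSL) / (3σ̂) = (581.6 − 576.6) / (3 × 3.782) = 0.4407; Cpk = min(Cpu, Cpl) = 0.4407

0.441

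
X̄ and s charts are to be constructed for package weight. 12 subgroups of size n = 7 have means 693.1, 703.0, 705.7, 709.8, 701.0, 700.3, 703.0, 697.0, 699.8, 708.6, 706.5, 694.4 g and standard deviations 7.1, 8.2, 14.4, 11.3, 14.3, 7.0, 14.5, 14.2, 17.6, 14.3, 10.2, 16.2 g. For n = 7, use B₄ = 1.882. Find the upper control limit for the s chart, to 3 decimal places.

23.415

s̄ = (7.1 + 8.2 + 14.4 + 11.3 + 14.3 + 7.0 + 14.5 + 14.2 + 17.6 + 14.3 + 10.2 + 16.2) / 12 = 12.4417
UCL_s = B₄·s̄ = 1.882 × 12.4417 = 23.4152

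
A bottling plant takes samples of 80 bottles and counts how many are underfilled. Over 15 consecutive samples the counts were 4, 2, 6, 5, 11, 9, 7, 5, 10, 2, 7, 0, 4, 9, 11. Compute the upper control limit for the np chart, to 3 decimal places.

p̄ = Σdᵢ / (k·n) = 92 / (15 × 80) = 0.07667
UCL = np̄ + 3·√(np̄(1−p̄)) = 6.1333 + 3 × √(6.1333×0.92333) = 6.1333 + 3 × 2.3797 = 13.2725

13.273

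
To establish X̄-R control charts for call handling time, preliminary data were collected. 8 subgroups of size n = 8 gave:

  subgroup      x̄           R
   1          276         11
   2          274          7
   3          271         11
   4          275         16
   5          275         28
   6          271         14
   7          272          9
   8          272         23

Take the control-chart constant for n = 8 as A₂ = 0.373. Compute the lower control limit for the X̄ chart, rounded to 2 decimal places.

X̄̄ = (276 + 274 + 271 + 275 + 275 + 271 + 272 + 272) / 8 = 2186.0000 / 8 = 273.2500
R̄ = (11 + 7 + 11 + 16 + 28 + 14 + 9 + 23) / 8 = 119.0000 / 8 = 14.8750
LCL = X̄̄ − A₂·R̄ = 273.2500 − 0.373 × 14.8750 = 267.7016

267.70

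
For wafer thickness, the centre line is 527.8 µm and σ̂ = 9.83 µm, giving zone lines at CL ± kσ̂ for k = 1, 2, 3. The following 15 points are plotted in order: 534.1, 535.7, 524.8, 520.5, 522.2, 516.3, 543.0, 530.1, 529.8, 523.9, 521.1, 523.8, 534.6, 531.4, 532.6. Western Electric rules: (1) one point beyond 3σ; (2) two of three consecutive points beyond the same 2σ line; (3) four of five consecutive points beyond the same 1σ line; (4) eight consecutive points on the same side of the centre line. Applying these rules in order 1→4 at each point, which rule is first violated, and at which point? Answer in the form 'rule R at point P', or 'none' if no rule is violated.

Zone of each point (C = within 1σ̂, B = 1σ̂–2σ̂, A = 2σ̂–3σ̂, * = beyond 3σ̂; sign = side of CL): 1:+C, 2:+C, 3:-C, 4:-C, 5:-C, 6:-B, 7:+B, 8:+C, 9:+C, 10:-C, 11:-C, 12:-C, 13:+C, 14:+C, 15:+C
No rule fires across all 15 points.

none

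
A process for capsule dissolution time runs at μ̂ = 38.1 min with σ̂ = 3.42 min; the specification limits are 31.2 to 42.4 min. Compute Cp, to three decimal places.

0.546

Cp = (USL − LSL) / (6σ̂) = (42.4 − 31.2) / (6 × 3.42) = 11.2000 / 20.5200 = 0.5458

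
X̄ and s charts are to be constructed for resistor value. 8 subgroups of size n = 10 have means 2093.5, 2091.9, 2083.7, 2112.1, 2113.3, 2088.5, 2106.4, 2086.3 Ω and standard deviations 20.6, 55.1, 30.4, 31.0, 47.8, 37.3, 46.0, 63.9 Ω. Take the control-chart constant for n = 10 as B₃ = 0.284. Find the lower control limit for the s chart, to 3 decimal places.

11.790

s̄ = (20.6 + 55.1 + 30.4 + 31.0 + 47.8 + 37.3 + 46.0 + 63.9) / 8 = 41.5125
LCL_s = B₃·s̄ = 0.284 × 41.5125 = 11.7896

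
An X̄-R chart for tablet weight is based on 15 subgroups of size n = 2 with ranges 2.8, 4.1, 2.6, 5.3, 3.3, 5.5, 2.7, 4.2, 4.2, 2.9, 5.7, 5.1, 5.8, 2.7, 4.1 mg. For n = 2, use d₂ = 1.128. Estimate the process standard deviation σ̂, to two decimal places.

R̄ = (2.8 + 4.1 + 2.6 + 5.3 + 3.3 + 5.5 + 2.7 + 4.2 + 4.2 + 2.9 + 5.7 + 5.1 + 5.8 + 2.7 + 4.1) / 15 = 4.0667
σ̂ = R̄ / d₂ = 4.0667 / 1.128 = 3.6052

3.61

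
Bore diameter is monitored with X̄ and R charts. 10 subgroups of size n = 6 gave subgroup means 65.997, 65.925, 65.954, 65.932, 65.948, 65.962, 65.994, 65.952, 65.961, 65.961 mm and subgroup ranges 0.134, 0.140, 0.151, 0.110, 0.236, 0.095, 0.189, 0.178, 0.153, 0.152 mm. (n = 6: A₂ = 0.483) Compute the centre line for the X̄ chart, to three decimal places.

X̄̄ = (65.997 + 65.925 + 65.954 + 65.932 + 65.948 + 65.962 + 65.994 + 65.952 + 65.961 + 65.961) / 10 = 659.5860 / 10 = 65.9586
CL = X̄̄ = 65.9586

65.959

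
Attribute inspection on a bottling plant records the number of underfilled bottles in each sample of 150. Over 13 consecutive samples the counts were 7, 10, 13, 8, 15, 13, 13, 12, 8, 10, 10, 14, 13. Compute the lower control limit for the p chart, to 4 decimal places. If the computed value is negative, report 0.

0.0104

p̄ = Σdᵢ / (k·n) = 146 / (13 × 150) = 0.07487
LCL = p̄ − 3·√(p̄(1−p̄)/n) = 0.07487 − 3 × 0.02149 = 0.01041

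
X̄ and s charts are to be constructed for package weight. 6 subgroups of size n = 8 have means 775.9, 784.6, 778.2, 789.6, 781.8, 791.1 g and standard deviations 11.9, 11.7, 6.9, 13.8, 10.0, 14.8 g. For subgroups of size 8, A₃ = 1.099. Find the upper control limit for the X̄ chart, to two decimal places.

X̄̄ = (775.9 + 784.6 + 778.2 + 789.6 + 781.8 + 791.1) / 6 = 783.5333
s̄ = (11.9 + 11.7 + 6.9 + 13.8 + 10.0 + 14.8) / 6 = 11.5167
UCL = X̄̄ + A₃·s̄ = 783.5333 + 1.099 × 11.5167 = 796.1902

796.19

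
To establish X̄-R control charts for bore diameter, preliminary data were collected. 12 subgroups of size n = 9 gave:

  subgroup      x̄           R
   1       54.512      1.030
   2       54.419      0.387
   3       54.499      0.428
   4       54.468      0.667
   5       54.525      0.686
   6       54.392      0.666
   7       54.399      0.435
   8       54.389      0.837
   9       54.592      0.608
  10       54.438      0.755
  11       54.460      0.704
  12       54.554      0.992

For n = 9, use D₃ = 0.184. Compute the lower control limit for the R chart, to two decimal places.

0.13

R̄ = (1.030 + 0.387 + 0.428 + 0.667 + 0.686 + 0.666 + 0.435 + 0.837 + 0.608 + 0.755 + 0.704 + 0.992) / 12 = 8.1950 / 12 = 0.6829
LCL_R = D₃·R̄ = 0.184 × 0.6829 = 0.1257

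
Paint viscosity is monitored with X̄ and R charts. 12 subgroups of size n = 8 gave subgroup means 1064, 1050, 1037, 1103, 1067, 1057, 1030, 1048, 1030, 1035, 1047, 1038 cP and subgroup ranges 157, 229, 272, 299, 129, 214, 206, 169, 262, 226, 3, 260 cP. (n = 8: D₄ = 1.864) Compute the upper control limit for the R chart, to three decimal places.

376.839

R̄ = (157 + 229 + 272 + 299 + 129 + 214 + 206 + 169 + 262 + 226 + 3 + 260) / 12 = 2426.0000 / 12 = 202.1667
UCL_R = D₄·R̄ = 1.864 × 202.1667 = 376.8387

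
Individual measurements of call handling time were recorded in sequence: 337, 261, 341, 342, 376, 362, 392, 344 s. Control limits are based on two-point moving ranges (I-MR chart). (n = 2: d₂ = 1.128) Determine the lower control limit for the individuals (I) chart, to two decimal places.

X̄ = (337 + 261 + 341 + 342 + 376 + 362 + 392 + 344) / 8 = 344.3750
Moving ranges: 76, 80, 1, 34, 14, 30, 48; M̄R̄ = 283.0000 / 7 = 40.4286
LCL = X̄ − 3·M̄R̄/d₂ = 344.3750 − 3 × 40.4286 / 1.128 = 236.8522

236.85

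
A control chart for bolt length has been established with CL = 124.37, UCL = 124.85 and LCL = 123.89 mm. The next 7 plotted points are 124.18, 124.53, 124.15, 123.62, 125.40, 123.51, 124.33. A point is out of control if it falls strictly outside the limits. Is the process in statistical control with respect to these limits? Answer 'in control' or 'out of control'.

Compare each point to [123.89, 124.85]: sample 4 = 123.62 < LCL; sample 5 = 125.40 > UCL; sample 6 = 123.51 < LCL.

out of control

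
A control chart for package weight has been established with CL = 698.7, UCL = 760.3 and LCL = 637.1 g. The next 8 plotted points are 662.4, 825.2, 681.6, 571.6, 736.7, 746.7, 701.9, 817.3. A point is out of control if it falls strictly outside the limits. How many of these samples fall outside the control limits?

Compare each point to [637.1, 760.3]: sample 2 = 825.2 > UCL; sample 4 = 571.6 < LCL; sample 8 = 817.3 > UCL.

3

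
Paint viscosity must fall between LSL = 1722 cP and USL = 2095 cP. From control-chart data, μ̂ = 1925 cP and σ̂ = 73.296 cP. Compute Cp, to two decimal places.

Cp = (USL − LSL) / (6σ̂) = (2095 − 1722) / (6 × 73.296) = 373.0000 / 439.7760 = 0.8482

0.85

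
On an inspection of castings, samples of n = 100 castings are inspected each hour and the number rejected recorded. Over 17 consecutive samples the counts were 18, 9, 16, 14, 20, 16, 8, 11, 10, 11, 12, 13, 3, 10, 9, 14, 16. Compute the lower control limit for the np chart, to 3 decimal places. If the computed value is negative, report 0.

2.482

p̄ = Σdᵢ / (k·n) = 210 / (17 × 100) = 0.12353
LCL = np̄ − 3·√(np̄(1−p̄)) = 12.3529 − 3 × 3.2904 = 2.4816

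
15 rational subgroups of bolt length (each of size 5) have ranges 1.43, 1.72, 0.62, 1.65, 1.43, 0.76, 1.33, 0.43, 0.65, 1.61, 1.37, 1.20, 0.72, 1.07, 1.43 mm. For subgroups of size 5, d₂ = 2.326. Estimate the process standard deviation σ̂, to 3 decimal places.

R̄ = (1.43 + 1.72 + 0.62 + 1.65 + 1.43 + 0.76 + 1.33 + 0.43 + 0.65 + 1.61 + 1.37 + 1.20 + 0.72 + 1.07 + 1.43) / 15 = 1.1613
σ̂ = R̄ / d₂ = 1.1613 / 2.326 = 0.4993

0.499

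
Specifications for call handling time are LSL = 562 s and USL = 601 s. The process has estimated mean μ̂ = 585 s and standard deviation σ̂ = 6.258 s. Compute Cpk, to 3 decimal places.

Cpu = (USL − μ̂) / (3σ̂) = (601 − 585) / (3 × 6.258) = 0.8522; Cpl = (μ̂ − LSL) / (3σ̂) = (585 − 562) / (3 × 6.258) = 1.2251; Cpk = min(Cpu, Cpl) = 0.8522

0.852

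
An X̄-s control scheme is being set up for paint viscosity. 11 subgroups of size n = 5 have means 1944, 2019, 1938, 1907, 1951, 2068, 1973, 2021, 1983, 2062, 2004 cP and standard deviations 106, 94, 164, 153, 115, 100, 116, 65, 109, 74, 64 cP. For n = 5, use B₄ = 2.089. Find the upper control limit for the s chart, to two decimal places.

s̄ = (106 + 94 + 164 + 153 + 115 + 100 + 116 + 65 + 109 + 74 + 64) / 11 = 105.4545
UCL_s = B₄·s̄ = 2.089 × 105.4545 = 220.2945

220.29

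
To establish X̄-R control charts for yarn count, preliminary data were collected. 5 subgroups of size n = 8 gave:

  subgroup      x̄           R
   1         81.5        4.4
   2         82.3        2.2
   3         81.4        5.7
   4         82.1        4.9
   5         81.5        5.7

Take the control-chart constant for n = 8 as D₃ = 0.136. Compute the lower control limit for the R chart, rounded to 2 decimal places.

0.62

R̄ = (4.4 + 2.2 + 5.7 + 4.9 + 5.7) / 5 = 22.9000 / 5 = 4.5800
LCL_R = D₃·R̄ = 0.136 × 4.5800 = 0.6229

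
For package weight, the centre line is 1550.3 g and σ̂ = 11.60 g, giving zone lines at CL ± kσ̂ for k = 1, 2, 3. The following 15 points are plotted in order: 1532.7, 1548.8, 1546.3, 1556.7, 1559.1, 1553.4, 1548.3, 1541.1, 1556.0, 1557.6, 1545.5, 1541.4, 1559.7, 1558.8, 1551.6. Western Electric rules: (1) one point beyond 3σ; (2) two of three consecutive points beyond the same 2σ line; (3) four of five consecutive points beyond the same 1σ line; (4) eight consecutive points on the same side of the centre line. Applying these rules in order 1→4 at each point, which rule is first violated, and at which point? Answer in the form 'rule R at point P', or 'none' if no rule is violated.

Zone of each point (C = within 1σ̂, B = 1σ̂–2σ̂, A = 2σ̂–3σ̂, * = beyond 3σ̂; sign = side of CL): 1:-B, 2:-C, 3:-C, 4:+C, 5:+C, 6:+C, 7:-C, 8:-C, 9:+C, 10:+C, 11:-C, 12:-C, 13:+C, 14:+C, 15:+C
No rule fires across all 15 points.

none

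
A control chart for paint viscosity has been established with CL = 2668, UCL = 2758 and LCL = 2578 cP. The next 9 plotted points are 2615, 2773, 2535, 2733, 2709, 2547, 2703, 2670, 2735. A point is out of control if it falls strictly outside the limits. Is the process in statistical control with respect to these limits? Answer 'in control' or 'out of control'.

Compare each point to [2578, 2758]: sample 2 = 2773 > UCL; sample 3 = 2535 < LCL; sample 6 = 2547 < LCL.

out of control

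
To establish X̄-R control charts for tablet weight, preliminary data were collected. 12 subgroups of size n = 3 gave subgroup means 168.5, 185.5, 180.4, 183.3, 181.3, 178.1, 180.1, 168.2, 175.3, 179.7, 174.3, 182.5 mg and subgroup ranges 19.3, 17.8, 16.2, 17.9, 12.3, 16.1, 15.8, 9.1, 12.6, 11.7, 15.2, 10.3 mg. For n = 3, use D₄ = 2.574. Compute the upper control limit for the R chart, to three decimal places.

R̄ = (19.3 + 17.8 + 16.2 + 17.9 + 12.3 + 16.1 + 15.8 + 9.1 + 12.6 + 11.7 + 15.2 + 10.3) / 12 = 174.3000 / 12 = 14.5250
UCL_R = D₄·R̄ = 2.574 × 14.5250 = 37.3873

37.387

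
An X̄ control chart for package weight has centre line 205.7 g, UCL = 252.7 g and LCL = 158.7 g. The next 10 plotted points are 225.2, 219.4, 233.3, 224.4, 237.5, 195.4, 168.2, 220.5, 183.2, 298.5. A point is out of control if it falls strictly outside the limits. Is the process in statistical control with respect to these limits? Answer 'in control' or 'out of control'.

out of control

Compare each point to [158.7, 252.7]: sample 10 = 298.5 > UCL.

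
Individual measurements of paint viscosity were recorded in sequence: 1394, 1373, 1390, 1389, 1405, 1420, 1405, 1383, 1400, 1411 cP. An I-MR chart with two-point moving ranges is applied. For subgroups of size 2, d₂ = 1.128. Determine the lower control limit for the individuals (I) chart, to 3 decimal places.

X̄ = (1394 + 1373 + 1390 + 1389 + 1405 + 1420 + 1405 + 1383 + 1400 + 1411) / 10 = 1397.0000
Moving ranges: 21, 17, 1, 16, 15, 15, 22, 17, 11; M̄R̄ = 135.0000 / 9 = 15.0000
LCL = X̄ − 3·M̄R̄/d₂ = 1397.0000 − 3 × 15.0000 / 1.128 = 1357.1064

1357.106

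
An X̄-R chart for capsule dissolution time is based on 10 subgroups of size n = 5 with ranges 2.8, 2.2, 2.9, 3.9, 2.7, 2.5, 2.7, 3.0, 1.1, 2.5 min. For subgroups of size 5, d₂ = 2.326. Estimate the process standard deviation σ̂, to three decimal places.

R̄ = (2.8 + 2.2 + 2.9 + 3.9 + 2.7 + 2.5 + 2.7 + 3.0 + 1.1 + 2.5) / 10 = 2.6300
σ̂ = R̄ / d₂ = 2.6300 / 2.326 = 1.1307

1.131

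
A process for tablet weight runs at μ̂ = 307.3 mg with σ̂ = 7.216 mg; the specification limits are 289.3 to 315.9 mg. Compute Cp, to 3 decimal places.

Cp = (USL − LSL) / (6σ̂) = (315.9 − 289.3) / (6 × 7.216) = 26.6000 / 43.2960 = 0.6144

0.614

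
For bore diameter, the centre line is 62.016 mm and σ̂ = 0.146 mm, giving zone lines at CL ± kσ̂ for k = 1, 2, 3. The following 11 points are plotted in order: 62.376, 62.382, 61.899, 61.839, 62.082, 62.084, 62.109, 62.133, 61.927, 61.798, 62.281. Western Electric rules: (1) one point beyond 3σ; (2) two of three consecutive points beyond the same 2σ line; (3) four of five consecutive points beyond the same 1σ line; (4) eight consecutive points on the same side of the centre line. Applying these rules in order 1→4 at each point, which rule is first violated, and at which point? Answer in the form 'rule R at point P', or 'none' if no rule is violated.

Zone of each point (C = within 1σ̂, B = 1σ̂–2σ̂, A = 2σ̂–3σ̂, * = beyond 3σ̂; sign = side of CL): 1:+A, 2:+A, 3:-C, 4:-B, 5:+C, 6:+C, 7:+C, 8:+C, 9:-C, 10:-B, 11:+B
Rule 2 (two of three consecutive points beyond the same 2σ limit) is satisfied at point 2.

rule 2 at point 2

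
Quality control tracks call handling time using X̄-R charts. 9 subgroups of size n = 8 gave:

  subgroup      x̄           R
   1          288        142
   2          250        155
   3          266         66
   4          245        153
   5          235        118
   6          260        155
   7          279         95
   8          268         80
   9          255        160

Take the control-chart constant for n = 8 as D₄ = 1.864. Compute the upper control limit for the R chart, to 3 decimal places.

232.793

R̄ = (142 + 155 + 66 + 153 + 118 + 155 + 95 + 80 + 160) / 9 = 1124.0000 / 9 = 124.8889
UCL_R = D₄·R̄ = 1.864 × 124.8889 = 232.7929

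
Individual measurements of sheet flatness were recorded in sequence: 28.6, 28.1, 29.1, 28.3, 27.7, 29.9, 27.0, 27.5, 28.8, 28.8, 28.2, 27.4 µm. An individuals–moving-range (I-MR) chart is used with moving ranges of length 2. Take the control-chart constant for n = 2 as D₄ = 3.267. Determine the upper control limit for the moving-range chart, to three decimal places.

Moving ranges: 0.5, 1.0, 0.8, 0.6, 2.2, 2.9, 0.5, 1.3, 0.0, 0.6, 0.8; M̄R̄ = 11.2000 / 11 = 1.0182
UCL_MR = D₄·M̄R̄ = 3.267 × 1.0182 = 3.3264

3.326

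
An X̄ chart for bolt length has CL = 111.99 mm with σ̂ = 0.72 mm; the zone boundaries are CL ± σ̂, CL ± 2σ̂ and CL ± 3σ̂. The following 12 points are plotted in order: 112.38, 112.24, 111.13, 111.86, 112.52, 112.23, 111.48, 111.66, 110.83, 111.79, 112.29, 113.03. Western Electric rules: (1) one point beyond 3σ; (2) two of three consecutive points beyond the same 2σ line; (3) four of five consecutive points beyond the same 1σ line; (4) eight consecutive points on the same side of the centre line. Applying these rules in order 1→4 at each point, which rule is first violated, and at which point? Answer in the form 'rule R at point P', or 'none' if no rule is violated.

none

Zone of each point (C = within 1σ̂, B = 1σ̂–2σ̂, A = 2σ̂–3σ̂, * = beyond 3σ̂; sign = side of CL): 1:+C, 2:+C, 3:-B, 4:-C, 5:+C, 6:+C, 7:-C, 8:-C, 9:-B, 10:-C, 11:+C, 12:+B
No rule fires across all 12 points.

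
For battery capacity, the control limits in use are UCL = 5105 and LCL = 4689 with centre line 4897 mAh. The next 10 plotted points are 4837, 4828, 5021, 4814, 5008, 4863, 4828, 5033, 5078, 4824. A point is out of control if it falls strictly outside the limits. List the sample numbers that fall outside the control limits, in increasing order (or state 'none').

All 10 points lie within [4689, 5105].

none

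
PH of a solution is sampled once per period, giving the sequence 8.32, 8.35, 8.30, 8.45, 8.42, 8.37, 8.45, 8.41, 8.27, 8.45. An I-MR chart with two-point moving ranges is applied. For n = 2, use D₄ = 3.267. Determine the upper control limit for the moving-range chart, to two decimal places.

Moving ranges: 0.03, 0.05, 0.15, 0.03, 0.05, 0.08, 0.04, 0.14, 0.18; M̄R̄ = 0.7500 / 9 = 0.0833
UCL_MR = D₄·M̄R̄ = 3.267 × 0.0833 = 0.2722

0.27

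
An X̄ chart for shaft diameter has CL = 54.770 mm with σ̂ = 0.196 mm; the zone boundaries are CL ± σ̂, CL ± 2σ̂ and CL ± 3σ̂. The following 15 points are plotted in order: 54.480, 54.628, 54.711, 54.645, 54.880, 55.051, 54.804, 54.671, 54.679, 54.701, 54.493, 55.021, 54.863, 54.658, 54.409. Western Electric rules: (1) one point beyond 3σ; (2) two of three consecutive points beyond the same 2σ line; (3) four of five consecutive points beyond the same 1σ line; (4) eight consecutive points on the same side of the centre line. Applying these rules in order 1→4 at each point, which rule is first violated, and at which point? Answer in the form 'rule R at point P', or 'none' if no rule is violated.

none

Zone of each point (C = within 1σ̂, B = 1σ̂–2σ̂, A = 2σ̂–3σ̂, * = beyond 3σ̂; sign = side of CL): 1:-B, 2:-C, 3:-C, 4:-C, 5:+C, 6:+B, 7:+C, 8:-C, 9:-C, 10:-C, 11:-B, 12:+B, 13:+C, 14:-C, 15:-B
No rule fires across all 15 points.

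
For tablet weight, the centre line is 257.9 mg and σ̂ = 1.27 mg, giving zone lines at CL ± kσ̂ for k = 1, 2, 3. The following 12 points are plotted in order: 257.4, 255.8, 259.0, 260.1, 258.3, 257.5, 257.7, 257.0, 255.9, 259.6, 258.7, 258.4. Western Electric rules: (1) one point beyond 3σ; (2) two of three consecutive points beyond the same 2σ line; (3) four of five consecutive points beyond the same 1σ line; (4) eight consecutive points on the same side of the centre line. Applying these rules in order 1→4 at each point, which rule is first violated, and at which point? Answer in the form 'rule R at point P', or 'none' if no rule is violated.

Zone of each point (C = within 1σ̂, B = 1σ̂–2σ̂, A = 2σ̂–3σ̂, * = beyond 3σ̂; sign = side of CL): 1:-C, 2:-B, 3:+C, 4:+B, 5:+C, 6:-C, 7:-C, 8:-C, 9:-B, 10:+B, 11:+C, 12:+C
No rule fires across all 12 points.

none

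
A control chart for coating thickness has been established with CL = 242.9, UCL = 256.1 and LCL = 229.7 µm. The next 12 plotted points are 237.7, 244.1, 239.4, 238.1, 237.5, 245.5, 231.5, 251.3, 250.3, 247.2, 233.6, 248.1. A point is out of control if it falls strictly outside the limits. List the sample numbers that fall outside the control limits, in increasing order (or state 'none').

none

All 12 points lie within [229.7, 256.1].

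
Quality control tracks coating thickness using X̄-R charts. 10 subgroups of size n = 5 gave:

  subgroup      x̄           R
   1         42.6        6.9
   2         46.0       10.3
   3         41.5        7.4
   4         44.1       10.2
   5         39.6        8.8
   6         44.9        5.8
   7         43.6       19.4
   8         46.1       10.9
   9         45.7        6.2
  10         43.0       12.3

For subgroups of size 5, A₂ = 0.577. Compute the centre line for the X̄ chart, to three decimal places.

43.710

X̄̄ = (42.6 + 46.0 + 41.5 + 44.1 + 39.6 + 44.9 + 43.6 + 46.1 + 45.7 + 43.0) / 10 = 437.1000 / 10 = 43.7100
CL = X̄̄ = 43.7100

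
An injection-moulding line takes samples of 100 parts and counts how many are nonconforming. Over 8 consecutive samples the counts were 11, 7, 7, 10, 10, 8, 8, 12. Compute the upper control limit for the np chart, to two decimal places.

p̄ = Σdᵢ / (k·n) = 73 / (8 × 100) = 0.09125
UCL = np̄ + 3·√(np̄(1−p̄)) = 9.1250 + 3 × √(9.1250×0.90875) = 9.1250 + 3 × 2.8796 = 17.7639

17.76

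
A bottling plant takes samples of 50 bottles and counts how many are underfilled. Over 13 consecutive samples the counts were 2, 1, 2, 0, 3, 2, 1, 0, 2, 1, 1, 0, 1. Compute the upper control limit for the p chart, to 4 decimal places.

p̄ = Σdᵢ / (k·n) = 16 / (13 × 50) = 0.02462
UCL = p̄ + 3·√(p̄(1−p̄)/n) = 0.02462 + 3 × √(0.02462×0.97538/50) = 0.02462 + 3 × 0.02191 = 0.09036

0.0904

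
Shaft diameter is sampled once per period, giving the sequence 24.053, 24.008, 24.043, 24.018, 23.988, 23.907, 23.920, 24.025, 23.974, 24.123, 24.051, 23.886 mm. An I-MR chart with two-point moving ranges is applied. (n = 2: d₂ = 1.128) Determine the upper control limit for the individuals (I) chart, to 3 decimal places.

24.186

X̄ = (24.053 + 24.008 + 24.043 + 24.018 + 23.988 + 23.907 + 23.920 + 24.025 + 23.974 + 24.123 + 24.051 + 23.886) / 12 = 23.9997
Moving ranges: 0.045, 0.035, 0.025, 0.030, 0.081, 0.013, 0.105, 0.051, 0.149, 0.072, 0.165; M̄R̄ = 0.7710 / 11 = 0.0701
UCL = X̄ + 3·M̄R̄/d₂ = 23.9997 + 3 × 0.0701 / 1.128 = 24.1861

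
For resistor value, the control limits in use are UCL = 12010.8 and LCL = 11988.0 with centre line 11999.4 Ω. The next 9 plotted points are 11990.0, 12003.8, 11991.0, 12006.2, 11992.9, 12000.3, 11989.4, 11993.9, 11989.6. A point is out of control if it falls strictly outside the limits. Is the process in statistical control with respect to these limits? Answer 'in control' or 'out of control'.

in control

All 9 points lie within [11988.0, 12010.8].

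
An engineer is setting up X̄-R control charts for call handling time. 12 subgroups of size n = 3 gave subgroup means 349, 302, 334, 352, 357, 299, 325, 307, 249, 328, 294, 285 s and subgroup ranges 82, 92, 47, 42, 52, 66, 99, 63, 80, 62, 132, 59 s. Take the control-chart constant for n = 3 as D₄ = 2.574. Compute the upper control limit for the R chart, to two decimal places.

187.90

R̄ = (82 + 92 + 47 + 42 + 52 + 66 + 99 + 63 + 80 + 62 + 132 + 59) / 12 = 876.0000 / 12 = 73.0000
UCL_R = D₄·R̄ = 2.574 × 73.0000 = 187.9020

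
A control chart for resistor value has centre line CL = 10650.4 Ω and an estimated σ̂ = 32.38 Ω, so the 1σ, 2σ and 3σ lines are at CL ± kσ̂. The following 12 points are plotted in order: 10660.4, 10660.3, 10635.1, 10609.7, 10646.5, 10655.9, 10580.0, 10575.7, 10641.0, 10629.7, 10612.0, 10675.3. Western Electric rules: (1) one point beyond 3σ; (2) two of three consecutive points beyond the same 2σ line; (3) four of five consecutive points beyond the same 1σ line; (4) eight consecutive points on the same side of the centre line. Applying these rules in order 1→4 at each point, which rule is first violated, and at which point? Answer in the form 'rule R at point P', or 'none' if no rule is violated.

rule 2 at point 8

Zone of each point (C = within 1σ̂, B = 1σ̂–2σ̂, A = 2σ̂–3σ̂, * = beyond 3σ̂; sign = side of CL): 1:+C, 2:+C, 3:-C, 4:-B, 5:-C, 6:+C, 7:-A, 8:-A, 9:-C, 10:-C, 11:-B, 12:+C
Rule 2 (two of three consecutive points beyond the same 2σ limit) is satisfied at point 8.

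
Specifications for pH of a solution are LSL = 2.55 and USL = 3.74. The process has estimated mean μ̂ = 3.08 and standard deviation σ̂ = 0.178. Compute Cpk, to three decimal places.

Cpu = (USL − μ̂) / (3σ̂) = (3.74 − 3.08) / (3 × 0.178) = 1.2360; Cpl = (μ̂ − LSL) / (3σ̂) = (3.08 − 2.55) / (3 × 0.178) = 0.9925; Cpk = min(Cpu, Cpl) = 0.9925

0.993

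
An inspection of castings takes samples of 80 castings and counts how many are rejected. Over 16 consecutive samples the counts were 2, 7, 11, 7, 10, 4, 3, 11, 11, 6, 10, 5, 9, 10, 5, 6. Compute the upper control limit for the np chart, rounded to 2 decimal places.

p̄ = Σdᵢ / (k·n) = 117 / (16 × 80) = 0.09141
UCL = np̄ + 3·√(np̄(1−p̄)) = 7.3125 + 3 × √(7.3125×0.90859) = 7.3125 + 3 × 2.5776 = 15.0453

15.05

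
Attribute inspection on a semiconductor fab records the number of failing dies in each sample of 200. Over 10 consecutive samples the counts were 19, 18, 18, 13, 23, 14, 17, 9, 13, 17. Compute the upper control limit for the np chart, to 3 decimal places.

27.643

p̄ = Σdᵢ / (k·n) = 161 / (10 × 200) = 0.08050
UCL = np̄ + 3·√(np̄(1−p̄)) = 16.1000 + 3 × √(16.1000×0.91950) = 16.1000 + 3 × 3.8476 = 27.6428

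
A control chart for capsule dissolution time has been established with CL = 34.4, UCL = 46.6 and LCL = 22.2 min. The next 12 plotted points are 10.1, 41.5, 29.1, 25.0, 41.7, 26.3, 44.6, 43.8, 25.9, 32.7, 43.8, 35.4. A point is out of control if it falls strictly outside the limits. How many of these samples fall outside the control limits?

1

Compare each point to [22.2, 46.6]: sample 1 = 10.1 < LCL.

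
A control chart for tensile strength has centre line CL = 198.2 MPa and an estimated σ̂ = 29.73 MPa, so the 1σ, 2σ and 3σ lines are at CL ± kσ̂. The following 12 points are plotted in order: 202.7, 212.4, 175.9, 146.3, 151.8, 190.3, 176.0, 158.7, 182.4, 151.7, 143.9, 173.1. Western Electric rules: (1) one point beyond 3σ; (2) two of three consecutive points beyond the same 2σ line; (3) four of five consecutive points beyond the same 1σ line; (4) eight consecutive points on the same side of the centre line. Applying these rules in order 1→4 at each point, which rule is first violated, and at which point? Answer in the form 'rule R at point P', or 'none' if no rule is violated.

rule 4 at point 10

Zone of each point (C = within 1σ̂, B = 1σ̂–2σ̂, A = 2σ̂–3σ̂, * = beyond 3σ̂; sign = side of CL): 1:+C, 2:+C, 3:-C, 4:-B, 5:-B, 6:-C, 7:-C, 8:-B, 9:-C, 10:-B, 11:-B, 12:-C
Rule 4 (eight consecutive points on the same side of the centre line) is satisfied at point 10.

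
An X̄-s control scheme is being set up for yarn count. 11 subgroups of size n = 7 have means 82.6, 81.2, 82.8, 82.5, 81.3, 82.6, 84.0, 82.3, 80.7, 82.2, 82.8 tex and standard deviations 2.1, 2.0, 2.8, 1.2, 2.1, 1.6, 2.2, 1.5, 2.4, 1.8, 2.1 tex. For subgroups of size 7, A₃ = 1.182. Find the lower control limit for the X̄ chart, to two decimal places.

79.93

X̄̄ = (82.6 + 81.2 + 82.8 + 82.5 + 81.3 + 82.6 + 84.0 + 82.3 + 80.7 + 82.2 + 82.8) / 11 = 82.2727
s̄ = (2.1 + 2.0 + 2.8 + 1.2 + 2.1 + 1.6 + 2.2 + 1.5 + 2.4 + 1.8 + 2.1) / 11 = 1.9818
LCL = X̄̄ − A₃·s̄ = 82.2727 − 1.182 × 1.9818 = 79.9302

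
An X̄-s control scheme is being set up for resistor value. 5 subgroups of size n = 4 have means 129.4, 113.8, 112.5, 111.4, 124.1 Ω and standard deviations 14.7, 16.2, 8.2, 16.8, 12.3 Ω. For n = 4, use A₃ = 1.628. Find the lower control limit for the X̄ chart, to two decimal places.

X̄̄ = (129.4 + 113.8 + 112.5 + 111.4 + 124.1) / 5 = 118.2400
s̄ = (14.7 + 16.2 + 8.2 + 16.8 + 12.3) / 5 = 13.6400
LCL = X̄̄ − A₃·s̄ = 118.2400 − 1.628 × 13.6400 = 96.0341

96.03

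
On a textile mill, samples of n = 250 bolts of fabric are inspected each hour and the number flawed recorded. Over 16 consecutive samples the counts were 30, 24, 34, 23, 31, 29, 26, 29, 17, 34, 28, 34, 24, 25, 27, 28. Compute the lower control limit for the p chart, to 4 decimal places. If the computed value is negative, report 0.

p̄ = Σdᵢ / (k·n) = 443 / (16 × 250) = 0.11075
LCL = p̄ − 3·√(p̄(1−p̄)/n) = 0.11075 − 3 × 0.01985 = 0.05121

0.0512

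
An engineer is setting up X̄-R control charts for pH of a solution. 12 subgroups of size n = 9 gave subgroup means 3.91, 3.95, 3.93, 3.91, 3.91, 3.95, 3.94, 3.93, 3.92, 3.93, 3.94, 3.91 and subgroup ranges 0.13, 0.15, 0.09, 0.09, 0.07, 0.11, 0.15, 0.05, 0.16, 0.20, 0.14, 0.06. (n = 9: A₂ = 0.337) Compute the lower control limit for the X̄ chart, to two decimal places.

X̄̄ = (3.91 + 3.95 + 3.93 + 3.91 + 3.91 + 3.95 + 3.94 + 3.93 + 3.92 + 3.93 + 3.94 + 3.91) / 12 = 47.1300 / 12 = 3.9275
R̄ = (0.13 + 0.15 + 0.09 + 0.09 + 0.07 + 0.11 + 0.15 + 0.05 + 0.16 + 0.20 + 0.14 + 0.06) / 12 = 1.4000 / 12 = 0.1167
LCL = X̄̄ − A₂·R̄ = 3.9275 − 0.337 × 0.1167 = 3.8882

3.89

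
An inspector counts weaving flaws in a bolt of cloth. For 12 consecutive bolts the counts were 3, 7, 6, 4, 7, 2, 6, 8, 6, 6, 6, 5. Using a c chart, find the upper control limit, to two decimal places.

c̄ = (3 + 7 + 6 + 4 + 7 + 2 + 6 + 8 + 6 + 6 + 6 + 5) / 12 = 66 / 12 = 5.5000
UCL = c̄ + 3√c̄ = 5.5000 + 3 × √5.5000 = 5.5000 + 3 × 2.3452 = 12.5356

12.54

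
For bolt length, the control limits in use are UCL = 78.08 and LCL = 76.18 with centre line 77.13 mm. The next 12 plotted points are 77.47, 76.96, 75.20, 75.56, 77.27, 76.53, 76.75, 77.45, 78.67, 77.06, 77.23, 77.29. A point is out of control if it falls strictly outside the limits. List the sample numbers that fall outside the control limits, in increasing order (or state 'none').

Compare each point to [76.18, 78.08]: sample 3 = 75.20 < LCL; sample 4 = 75.56 < LCL; sample 9 = 78.67 > UCL.

3, 4, 9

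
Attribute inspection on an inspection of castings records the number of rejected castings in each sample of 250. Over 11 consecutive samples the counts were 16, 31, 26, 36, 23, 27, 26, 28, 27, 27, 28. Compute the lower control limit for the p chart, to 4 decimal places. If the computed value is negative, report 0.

0.0486

p̄ = Σdᵢ / (k·n) = 295 / (11 × 250) = 0.10727
LCL = p̄ − 3·√(p̄(1−p̄)/n) = 0.10727 − 3 × 0.01957 = 0.04856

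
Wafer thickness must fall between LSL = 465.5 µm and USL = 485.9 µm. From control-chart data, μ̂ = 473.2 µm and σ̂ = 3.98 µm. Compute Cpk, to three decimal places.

0.645

Cpu = (USL − μ̂) / (3σ̂) = (485.9 − 473.2) / (3 × 3.98) = 1.0637; Cpl = (μ̂ − LSL) / (3σ̂) = (473.2 − 465.5) / (3 × 3.98) = 0.6449; Cpk = min(Cpu, Cpl) = 0.6449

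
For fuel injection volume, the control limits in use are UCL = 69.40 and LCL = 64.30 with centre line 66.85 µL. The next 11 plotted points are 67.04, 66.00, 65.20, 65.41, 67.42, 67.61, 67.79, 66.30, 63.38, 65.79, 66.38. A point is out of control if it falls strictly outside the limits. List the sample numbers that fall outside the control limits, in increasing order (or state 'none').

9

Compare each point to [64.30, 69.40]: sample 9 = 63.38 < LCL.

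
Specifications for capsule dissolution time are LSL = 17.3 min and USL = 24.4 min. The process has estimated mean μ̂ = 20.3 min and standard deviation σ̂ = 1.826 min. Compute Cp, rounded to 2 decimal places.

0.65

Cp = (USL − LSL) / (6σ̂) = (24.4 − 17.3) / (6 × 1.826) = 7.1000 / 10.9560 = 0.6480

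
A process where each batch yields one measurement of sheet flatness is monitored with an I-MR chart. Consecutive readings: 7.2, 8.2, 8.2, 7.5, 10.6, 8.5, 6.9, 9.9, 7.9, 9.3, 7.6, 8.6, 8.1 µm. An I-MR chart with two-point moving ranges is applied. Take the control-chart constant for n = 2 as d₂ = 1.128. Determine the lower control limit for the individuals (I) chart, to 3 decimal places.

X̄ = (7.2 + 8.2 + 8.2 + 7.5 + 10.6 + 8.5 + 6.9 + 9.9 + 7.9 + 9.3 + 7.6 + 8.6 + 8.1) / 13 = 8.3462
Moving ranges: 1.0, 0.0, 0.7, 3.1, 2.1, 1.6, 3.0, 2.0, 1.4, 1.7, 1.0, 0.5; M̄R̄ = 18.1000 / 12 = 1.5083
LCL = X̄ − 3·M̄R̄/d₂ = 8.3462 − 3 × 1.5083 / 1.128 = 4.3346

4.335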